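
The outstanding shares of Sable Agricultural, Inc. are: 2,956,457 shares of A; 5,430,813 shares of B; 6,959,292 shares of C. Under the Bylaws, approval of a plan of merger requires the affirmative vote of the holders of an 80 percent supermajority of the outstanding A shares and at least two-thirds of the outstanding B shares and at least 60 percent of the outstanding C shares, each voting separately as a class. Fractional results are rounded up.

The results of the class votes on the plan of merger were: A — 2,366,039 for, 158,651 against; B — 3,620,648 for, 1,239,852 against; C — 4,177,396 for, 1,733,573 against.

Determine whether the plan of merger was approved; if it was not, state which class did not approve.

A: 4/5 of 2956457 = 2365165.60, rounded up to 2365166; 2,365,166 required, 2,366,039 in favor — approved.
B: 2/3 of 5430813 = 3620542; 3,620,542 required, 3,620,648 in favor — approved.
C: 3/5 of 6959292 = 4175575.20, rounded up to 4175576; 4,175,576 required, 4,177,396 in favor — approved.

Approved — every class gave the required vote.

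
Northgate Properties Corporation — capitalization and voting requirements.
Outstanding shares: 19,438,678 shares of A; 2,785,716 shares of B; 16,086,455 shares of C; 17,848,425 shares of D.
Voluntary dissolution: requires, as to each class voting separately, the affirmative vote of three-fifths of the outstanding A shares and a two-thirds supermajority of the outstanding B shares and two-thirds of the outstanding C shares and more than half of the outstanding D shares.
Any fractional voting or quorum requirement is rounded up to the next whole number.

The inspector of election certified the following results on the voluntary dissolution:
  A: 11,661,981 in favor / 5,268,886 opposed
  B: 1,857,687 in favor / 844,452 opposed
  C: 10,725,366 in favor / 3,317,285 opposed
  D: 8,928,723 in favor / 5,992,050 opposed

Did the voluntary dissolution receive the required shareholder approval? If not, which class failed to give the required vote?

Not approved — the A shares did not give the required vote.

A: 3/5 of 19438678 = 11663206.80, rounded up to 11663207; 11,663,207 required, 11,661,981 in favor — not approved.
B: 2/3 of 2785716 = 1857144; 1,857,144 required, 1,857,687 in favor — approved.
C: 2/3 of 16086455 = 10724303.33, rounded up to 10724304; 10,724,304 required, 10,725,366 in favor — approved.
D: a majority of 17848425 is 8924213; 8,924,213 required, 8,928,723 in favor — approved.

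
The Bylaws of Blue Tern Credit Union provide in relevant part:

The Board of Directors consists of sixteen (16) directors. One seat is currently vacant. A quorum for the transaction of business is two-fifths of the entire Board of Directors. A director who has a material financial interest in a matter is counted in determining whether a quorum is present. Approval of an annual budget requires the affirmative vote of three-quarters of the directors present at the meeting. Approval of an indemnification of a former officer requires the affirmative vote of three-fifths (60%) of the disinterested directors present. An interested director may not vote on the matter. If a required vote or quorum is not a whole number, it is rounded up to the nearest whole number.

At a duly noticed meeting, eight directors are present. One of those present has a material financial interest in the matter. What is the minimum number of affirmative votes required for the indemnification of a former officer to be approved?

5

The indemnification of a former officer requires three-fifths of the disinterested directors present (8 − 1 = 7).
3/5 of 7 = 4.20, rounded up to 5.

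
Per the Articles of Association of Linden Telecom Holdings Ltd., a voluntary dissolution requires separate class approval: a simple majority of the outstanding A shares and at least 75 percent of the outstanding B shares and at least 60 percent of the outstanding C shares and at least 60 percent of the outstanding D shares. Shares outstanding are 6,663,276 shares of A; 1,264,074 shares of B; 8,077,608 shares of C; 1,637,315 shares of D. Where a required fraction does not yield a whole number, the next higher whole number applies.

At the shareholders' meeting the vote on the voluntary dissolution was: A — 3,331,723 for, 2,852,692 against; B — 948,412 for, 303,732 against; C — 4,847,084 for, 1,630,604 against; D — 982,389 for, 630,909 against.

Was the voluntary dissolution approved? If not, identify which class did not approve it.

Approved — every class gave the required vote.

A: a majority of 6663276 is 3331639; 3,331,639 required, 3,331,723 in favor — approved.
B: 3/4 of 1264074 = 948055.50, rounded up to 948056; 948,056 required, 948,412 in favor — approved.
C: 3/5 of 8077608 = 4846564.80, rounded up to 4846565; 4,846,565 required, 4,847,084 in favor — approved.
D: 3/5 of 1637315 = 982389; 982,389 required, 982,389 in favor — approved.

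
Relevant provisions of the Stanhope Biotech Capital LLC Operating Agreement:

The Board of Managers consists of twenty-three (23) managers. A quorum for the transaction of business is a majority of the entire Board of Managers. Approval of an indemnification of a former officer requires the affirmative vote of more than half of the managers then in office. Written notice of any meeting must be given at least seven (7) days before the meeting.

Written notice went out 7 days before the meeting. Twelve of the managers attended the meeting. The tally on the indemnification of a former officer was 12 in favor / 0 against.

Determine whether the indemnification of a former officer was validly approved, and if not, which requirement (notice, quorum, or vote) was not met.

Notice: 7 days given; 7 required (7 ≥ 7). Satisfied.
Quorum: 12 present; quorum is 12. Satisfied.
Vote: the indemnification of a former officer requires a majority of the managers then in office (23). A majority of 23 is 12, so 12 affirmative votes are needed; 12 voted in favor. Satisfied.

Valid — all requirements satisfied.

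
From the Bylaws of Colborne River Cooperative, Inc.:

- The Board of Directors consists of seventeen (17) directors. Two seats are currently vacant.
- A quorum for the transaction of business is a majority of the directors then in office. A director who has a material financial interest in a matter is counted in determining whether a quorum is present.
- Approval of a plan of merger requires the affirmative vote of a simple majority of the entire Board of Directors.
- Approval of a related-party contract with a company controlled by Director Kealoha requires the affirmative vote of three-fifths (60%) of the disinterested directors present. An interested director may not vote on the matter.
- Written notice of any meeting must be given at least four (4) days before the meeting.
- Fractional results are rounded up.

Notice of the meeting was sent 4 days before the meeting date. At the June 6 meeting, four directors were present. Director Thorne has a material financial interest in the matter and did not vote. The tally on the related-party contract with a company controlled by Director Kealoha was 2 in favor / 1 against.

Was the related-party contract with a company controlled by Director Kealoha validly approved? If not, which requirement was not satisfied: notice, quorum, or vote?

Invalid — quorum requirement not satisfied.

Notice: 4 days given; 4 required (4 ≥ 4). Satisfied.
Quorum: 4 present (interested directors count toward quorum); quorum is 8. Not satisfied.
Vote: the related-party contract with a company controlled by Director Kealoha requires three-fifths of the disinterested directors present (4 − 1 = 3). 3/5 of 3 = 1.80, rounded up to 2, so 2 affirmative votes are needed; 2 voted in favor. Satisfied. (Moot — without a quorum no business can be validly transacted.)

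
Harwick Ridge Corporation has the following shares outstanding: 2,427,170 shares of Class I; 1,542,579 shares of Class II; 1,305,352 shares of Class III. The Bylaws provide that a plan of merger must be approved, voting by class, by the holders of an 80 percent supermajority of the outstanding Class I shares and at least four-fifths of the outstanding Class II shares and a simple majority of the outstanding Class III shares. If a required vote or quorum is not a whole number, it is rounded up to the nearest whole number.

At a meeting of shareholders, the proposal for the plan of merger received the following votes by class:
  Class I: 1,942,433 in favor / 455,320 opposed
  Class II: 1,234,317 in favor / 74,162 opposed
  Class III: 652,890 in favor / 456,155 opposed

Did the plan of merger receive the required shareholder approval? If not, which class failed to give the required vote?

Approved — every class gave the required vote.

Class I: 4/5 of 2427170 = 1941736; 1,941,736 required, 1,942,433 in favor — approved.
Class II: 4/5 of 1542579 = 1234063.20, rounded up to 1234064; 1,234,064 required, 1,234,317 in favor — approved.
Class III: a majority of 1305352 is 652677; 652,677 required, 652,890 in favor — approved.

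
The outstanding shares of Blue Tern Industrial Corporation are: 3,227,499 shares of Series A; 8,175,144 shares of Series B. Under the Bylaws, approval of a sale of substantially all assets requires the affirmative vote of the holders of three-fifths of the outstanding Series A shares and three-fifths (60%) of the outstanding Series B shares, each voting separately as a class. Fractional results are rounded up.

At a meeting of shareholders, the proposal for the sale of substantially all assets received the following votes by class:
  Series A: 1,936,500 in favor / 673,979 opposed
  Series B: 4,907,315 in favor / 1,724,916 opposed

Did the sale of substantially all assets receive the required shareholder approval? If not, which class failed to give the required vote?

Series A: 3/5 of 3227499 = 1936499.40, rounded up to 1936500; 1,936,500 required, 1,936,500 in favor — approved.
Series B: 3/5 of 8175144 = 4905086.40, rounded up to 4905087; 4,905,087 required, 4,907,315 in favor — approved.

Approved — every class gave the required vote.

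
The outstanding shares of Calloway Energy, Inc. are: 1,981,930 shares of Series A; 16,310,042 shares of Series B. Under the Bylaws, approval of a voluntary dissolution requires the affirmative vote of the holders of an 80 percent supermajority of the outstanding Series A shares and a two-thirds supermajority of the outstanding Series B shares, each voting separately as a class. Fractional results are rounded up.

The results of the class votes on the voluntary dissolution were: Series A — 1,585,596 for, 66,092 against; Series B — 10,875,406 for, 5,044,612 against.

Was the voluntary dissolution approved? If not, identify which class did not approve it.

Approved — every class gave the required vote.

Series A: 4/5 of 1981930 = 1585544; 1,585,544 required, 1,585,596 in favor — approved.
Series B: 2/3 of 16310042 = 10873361.33, rounded up to 10873362; 10,873,362 required, 10,875,406 in favor — approved.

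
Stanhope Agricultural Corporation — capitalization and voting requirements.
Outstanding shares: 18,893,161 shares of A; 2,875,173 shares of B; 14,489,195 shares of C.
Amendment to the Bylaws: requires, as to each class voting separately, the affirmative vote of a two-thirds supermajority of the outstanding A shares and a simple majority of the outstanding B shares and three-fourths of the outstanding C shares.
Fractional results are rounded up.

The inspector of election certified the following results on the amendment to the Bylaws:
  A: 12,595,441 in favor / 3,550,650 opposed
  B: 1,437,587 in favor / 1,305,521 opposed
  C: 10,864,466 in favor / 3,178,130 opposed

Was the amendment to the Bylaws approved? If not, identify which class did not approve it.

Not approved — the C shares did not give the required vote.

A: 2/3 of 18893161 = 12595440.67, rounded up to 12595441; 12,595,441 required, 12,595,441 in favor — approved.
B: a majority of 2875173 is 1437587; 1,437,587 required, 1,437,587 in favor — approved.
C: 3/4 of 14489195 = 10866896.25, rounded up to 10866897; 10,866,897 required, 10,864,466 in favor — not approved.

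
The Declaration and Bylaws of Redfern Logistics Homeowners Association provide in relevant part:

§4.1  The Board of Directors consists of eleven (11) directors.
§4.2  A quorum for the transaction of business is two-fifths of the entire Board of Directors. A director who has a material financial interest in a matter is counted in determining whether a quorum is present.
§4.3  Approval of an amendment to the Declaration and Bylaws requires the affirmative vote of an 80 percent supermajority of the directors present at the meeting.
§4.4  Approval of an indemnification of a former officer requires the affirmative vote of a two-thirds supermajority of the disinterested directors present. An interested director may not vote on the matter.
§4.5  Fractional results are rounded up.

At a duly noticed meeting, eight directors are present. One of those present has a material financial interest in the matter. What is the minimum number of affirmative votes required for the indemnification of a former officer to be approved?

5

The indemnification of a former officer requires two-thirds of the disinterested directors present (8 − 1 = 7).
2/3 of 7 = 4.67, rounded up to 5.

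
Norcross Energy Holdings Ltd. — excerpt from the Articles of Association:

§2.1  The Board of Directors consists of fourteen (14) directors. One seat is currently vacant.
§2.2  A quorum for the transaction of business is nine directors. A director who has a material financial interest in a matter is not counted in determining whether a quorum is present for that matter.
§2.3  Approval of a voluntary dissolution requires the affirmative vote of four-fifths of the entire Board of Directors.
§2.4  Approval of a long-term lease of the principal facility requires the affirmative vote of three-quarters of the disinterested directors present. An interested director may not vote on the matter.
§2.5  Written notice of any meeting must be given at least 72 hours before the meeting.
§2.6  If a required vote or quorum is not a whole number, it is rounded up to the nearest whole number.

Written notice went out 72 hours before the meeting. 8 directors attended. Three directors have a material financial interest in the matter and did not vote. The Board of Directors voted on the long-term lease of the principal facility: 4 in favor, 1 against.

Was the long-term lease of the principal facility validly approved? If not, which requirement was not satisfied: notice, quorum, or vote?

Invalid — quorum requirement not satisfied.

Notice: 72 hours given; 72 required (72 ≥ 72). Satisfied.
Quorum: 8 present, but the 3 interested directors do not count, leaving 5. Quorum is 9. Not satisfied.
Vote: the long-term lease of the principal facility requires three-fourths of the disinterested directors present (8 − 3 = 5). 3/4 of 5 = 3.75, rounded up to 4, so 4 affirmative votes are needed; 4 voted in favor. Satisfied. (Moot — without a quorum no business can be validly transacted.)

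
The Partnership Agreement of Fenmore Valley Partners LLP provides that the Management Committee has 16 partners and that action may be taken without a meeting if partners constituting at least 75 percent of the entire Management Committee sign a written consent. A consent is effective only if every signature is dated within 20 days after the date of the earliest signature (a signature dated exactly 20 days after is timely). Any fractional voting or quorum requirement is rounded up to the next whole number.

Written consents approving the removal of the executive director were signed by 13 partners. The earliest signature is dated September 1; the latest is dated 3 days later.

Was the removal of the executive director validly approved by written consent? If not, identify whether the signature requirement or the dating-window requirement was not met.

Effective — both the signature and dating-window requirements are satisfied.

Signatures required: at least 75 percent of 16 — 3/4 of 16 = 12, so 12 needed; 13 signed. Sufficient.
Dating window: the latest signature is 3 days after the earliest; the limit is 20 days. Within the window.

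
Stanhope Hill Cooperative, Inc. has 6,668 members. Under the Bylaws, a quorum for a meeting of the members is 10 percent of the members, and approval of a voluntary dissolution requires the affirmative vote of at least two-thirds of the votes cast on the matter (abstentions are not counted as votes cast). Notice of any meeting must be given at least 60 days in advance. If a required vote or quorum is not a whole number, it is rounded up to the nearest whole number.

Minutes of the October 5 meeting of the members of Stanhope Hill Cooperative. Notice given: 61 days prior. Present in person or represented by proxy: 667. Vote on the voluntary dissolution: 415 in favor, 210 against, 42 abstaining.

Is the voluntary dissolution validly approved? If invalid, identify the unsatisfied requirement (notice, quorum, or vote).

Invalid — vote requirement not satisfied.

Notice: 61 days given; 60 required. Satisfied.
Quorum: 10% of 6,668 = 666.80, rounded up to 667; 667 present. Satisfied.
Vote: requires two-thirds of the votes cast (667 − 42 abstaining = 625); 2/3 of 625 = 416.67, rounded up to 417, so 417 needed; 415 in favor. Not satisfied.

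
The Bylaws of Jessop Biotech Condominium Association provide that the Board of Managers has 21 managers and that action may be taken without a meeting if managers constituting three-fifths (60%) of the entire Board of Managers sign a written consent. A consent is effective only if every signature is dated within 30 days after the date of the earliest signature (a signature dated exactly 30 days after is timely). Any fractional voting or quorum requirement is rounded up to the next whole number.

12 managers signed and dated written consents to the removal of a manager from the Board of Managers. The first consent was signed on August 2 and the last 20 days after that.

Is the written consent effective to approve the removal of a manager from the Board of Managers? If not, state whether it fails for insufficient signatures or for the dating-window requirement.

Not effective — insufficient signatures.

Signatures required: three-fifths (60%) of 21 — 3/5 of 21 = 12.60, rounded up to 13, so 13 needed; 12 signed. Insufficient.
Dating window: the latest signature is 20 days after the earliest; the limit is 30 days. Within the window.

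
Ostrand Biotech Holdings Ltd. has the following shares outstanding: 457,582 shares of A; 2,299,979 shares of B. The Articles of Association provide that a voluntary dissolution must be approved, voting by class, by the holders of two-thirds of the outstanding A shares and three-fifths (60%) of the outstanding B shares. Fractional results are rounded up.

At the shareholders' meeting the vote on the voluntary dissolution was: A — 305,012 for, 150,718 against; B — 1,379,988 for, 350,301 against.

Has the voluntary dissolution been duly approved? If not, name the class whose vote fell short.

Not approved — the A shares did not give the required vote.

A: 2/3 of 457582 = 305054.67, rounded up to 305055; 305,055 required, 305,012 in favor — not approved.
B: 3/5 of 2299979 = 1379987.40, rounded up to 1379988; 1,379,988 required, 1,379,988 in favor — approved.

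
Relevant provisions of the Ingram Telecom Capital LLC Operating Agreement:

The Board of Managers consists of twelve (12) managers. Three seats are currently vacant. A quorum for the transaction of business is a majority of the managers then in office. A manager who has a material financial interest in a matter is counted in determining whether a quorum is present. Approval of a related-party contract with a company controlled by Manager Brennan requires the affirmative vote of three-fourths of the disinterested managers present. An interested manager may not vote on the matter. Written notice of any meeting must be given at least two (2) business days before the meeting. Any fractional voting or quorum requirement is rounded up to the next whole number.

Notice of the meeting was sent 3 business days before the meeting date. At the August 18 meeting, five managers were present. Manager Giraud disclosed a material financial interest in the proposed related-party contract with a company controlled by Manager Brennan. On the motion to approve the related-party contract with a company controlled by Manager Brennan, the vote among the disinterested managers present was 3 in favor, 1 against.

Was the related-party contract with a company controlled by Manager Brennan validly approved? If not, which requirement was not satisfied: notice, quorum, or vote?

Valid — all requirements satisfied.

Notice: 3 business days given; 2 required (3 ≥ 2). Satisfied.
Quorum: 5 present (interested managers count toward quorum); quorum is 5. Satisfied.
Vote: the related-party contract with a company controlled by Manager Brennan requires three-fourths of the disinterested managers present (5 − 1 = 4). 3/4 of 4 = 3, so 3 affirmative votes are needed; 3 voted in favor. Satisfied.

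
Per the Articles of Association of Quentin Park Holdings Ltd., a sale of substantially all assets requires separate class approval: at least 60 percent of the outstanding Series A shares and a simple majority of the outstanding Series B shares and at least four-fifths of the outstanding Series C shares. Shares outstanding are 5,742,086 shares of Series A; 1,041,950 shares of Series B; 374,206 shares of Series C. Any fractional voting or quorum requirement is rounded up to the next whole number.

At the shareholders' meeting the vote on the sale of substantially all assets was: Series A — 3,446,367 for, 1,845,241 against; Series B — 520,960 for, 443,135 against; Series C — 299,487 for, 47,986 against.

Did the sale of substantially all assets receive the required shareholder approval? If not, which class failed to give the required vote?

Series A: 3/5 of 5742086 = 3445251.60, rounded up to 3445252; 3,445,252 required, 3,446,367 in favor — approved.
Series B: a majority of 1041950 is 520976; 520,976 required, 520,960 in favor — not approved.
Series C: 4/5 of 374206 = 299364.80, rounded up to 299365; 299,365 required, 299,487 in favor — approved.

Not approved — the Series B shares did not give the required vote.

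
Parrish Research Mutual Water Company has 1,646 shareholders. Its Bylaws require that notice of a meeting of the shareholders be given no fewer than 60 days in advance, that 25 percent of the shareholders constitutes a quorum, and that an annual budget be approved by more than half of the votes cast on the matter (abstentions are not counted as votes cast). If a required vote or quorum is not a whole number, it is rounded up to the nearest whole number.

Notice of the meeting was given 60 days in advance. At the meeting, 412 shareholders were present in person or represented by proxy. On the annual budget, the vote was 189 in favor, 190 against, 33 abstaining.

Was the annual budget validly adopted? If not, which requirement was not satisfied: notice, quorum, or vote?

Invalid — vote requirement not satisfied.

Notice: 60 days given; 60 required. Satisfied.
Quorum: 25% of 1,646 = 411.50, rounded up to 412; 412 present. Satisfied.
Vote: requires a majority of the votes cast (412 − 33 abstaining = 379); a majority of 379 is 190, so 190 needed; 189 in favor. Not satisfied.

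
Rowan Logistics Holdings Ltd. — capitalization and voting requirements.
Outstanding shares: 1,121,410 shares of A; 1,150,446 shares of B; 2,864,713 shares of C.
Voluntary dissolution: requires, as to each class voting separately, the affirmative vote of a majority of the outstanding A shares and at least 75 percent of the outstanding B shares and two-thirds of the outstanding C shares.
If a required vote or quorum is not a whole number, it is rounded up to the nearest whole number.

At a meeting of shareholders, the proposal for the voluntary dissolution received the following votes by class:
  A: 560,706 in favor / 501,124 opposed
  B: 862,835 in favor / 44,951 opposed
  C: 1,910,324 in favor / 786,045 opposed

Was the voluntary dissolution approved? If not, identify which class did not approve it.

A: a majority of 1121410 is 560706; 560,706 required, 560,706 in favor — approved.
B: 3/4 of 1150446 = 862834.50, rounded up to 862835; 862,835 required, 862,835 in favor — approved.
C: 2/3 of 2864713 = 1909808.67, rounded up to 1909809; 1,909,809 required, 1,910,324 in favor — approved.

Approved — every class gave the required vote.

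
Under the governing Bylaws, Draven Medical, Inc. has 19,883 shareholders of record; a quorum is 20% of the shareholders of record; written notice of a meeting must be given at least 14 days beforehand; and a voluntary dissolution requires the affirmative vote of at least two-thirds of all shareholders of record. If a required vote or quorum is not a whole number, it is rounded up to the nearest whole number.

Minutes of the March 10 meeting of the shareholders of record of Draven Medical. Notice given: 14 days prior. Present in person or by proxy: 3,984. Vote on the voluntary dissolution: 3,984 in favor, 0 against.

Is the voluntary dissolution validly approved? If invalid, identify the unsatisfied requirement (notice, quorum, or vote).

Invalid — vote requirement not satisfied.

Notice: 14 days given; 14 required. Satisfied.
Quorum: 20% of 19,883 = 3,976.60, rounded up to 3,977; 3,984 present. Satisfied.
Vote: requires two-thirds of all shareholders of record (19,883); 2/3 of 19883 = 13255.33, rounded up to 13256, so 13,256 needed; 3,984 in favor. Not satisfied.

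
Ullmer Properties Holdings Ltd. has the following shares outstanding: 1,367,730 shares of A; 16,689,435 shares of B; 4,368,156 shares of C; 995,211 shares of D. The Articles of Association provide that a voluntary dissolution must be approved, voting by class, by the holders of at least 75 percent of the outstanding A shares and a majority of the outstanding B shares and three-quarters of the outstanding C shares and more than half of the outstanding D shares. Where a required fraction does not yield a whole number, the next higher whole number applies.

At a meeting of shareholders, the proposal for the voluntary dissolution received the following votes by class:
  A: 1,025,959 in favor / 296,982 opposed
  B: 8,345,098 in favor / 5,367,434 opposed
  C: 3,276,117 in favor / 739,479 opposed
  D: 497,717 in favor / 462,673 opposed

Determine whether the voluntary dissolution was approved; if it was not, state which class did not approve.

Approved — every class gave the required vote.

A: 3/4 of 1367730 = 1025797.50, rounded up to 1025798; 1,025,798 required, 1,025,959 in favor — approved.
B: a majority of 16689435 is 8344718; 8,344,718 required, 8,345,098 in favor — approved.
C: 3/4 of 4368156 = 3276117; 3,276,117 required, 3,276,117 in favor — approved.
D: a majority of 995211 is 497606; 497,606 required, 497,717 in favor — approved.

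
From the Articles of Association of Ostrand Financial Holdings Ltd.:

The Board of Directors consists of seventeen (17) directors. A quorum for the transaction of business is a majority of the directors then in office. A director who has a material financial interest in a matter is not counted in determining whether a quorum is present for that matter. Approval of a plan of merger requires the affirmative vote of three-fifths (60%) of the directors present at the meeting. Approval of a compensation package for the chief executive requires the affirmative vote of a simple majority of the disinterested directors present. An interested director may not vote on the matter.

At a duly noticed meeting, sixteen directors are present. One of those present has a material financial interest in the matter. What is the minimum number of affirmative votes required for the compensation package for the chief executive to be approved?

The compensation package for the chief executive requires a majority of the disinterested directors present (16 − 1 = 15).
A majority of 15 is 8.

8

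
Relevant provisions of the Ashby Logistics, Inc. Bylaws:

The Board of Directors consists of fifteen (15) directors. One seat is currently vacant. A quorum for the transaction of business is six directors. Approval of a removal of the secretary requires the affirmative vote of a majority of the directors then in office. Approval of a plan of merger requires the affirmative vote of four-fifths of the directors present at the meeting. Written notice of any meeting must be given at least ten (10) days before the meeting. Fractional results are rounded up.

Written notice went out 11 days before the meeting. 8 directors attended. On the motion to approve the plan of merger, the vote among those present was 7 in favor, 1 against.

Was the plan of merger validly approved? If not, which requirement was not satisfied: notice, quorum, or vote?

Valid — all requirements satisfied.

Notice: 11 days given; 10 required (11 ≥ 10). Satisfied.
Quorum: 8 present; quorum is 6. Satisfied.
Vote: the plan of merger requires four-fifths of the directors present (8). 4/5 of 8 = 6.40, rounded up to 7, so 7 affirmative votes are needed; 7 voted in favor. Satisfied.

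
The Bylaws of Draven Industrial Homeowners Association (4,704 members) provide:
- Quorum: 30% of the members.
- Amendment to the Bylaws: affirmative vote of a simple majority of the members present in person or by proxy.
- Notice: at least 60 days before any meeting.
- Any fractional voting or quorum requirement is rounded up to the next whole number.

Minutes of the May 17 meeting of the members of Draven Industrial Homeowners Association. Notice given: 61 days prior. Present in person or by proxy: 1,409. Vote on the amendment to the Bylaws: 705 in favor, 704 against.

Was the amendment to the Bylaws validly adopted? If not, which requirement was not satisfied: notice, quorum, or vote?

Notice: 61 days given; 60 required. Satisfied.
Quorum: 30% of 4,704 = 1,411.20, rounded up to 1,412; 1,409 present. Not satisfied.
Vote: requires a majority of those present (1,409); a majority of 1409 is 705, so 705 needed; 705 in favor. Satisfied.

Invalid — quorum requirement not satisfied.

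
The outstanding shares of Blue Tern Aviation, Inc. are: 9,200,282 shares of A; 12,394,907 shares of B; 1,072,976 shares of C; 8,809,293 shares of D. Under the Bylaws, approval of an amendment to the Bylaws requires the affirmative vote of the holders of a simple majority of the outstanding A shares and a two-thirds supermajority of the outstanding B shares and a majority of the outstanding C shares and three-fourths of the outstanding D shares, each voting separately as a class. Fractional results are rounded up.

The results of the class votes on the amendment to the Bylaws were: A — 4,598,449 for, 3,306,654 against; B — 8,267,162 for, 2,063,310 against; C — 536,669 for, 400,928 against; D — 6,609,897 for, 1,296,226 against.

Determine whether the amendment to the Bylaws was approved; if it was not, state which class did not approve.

Not approved — the A shares did not give the required vote.

A: a majority of 9200282 is 4600142; 4,600,142 required, 4,598,449 in favor — not approved.
B: 2/3 of 12394907 = 8263271.33, rounded up to 8263272; 8,263,272 required, 8,267,162 in favor — approved.
C: a majority of 1072976 is 536489; 536,489 required, 536,669 in favor — approved.
D: 3/4 of 8809293 = 6606969.75, rounded up to 6606970; 6,606,970 required, 6,609,897 in favor — approved.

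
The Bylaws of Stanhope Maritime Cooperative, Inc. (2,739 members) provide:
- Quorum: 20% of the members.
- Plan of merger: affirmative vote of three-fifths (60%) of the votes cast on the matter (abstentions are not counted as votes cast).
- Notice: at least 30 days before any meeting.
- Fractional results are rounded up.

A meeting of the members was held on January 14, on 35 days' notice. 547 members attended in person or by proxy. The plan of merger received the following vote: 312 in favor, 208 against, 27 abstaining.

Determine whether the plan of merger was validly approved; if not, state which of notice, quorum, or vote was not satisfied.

Invalid — quorum requirement not satisfied.

Notice: 35 days given; 30 required. Satisfied.
Quorum: 20% of 2,739 = 547.80, rounded up to 548; 547 present. Not satisfied.
Vote: requires three-fifths of the votes cast (547 − 27 abstaining = 520); 3/5 of 520 = 312, so 312 needed; 312 in favor. Satisfied.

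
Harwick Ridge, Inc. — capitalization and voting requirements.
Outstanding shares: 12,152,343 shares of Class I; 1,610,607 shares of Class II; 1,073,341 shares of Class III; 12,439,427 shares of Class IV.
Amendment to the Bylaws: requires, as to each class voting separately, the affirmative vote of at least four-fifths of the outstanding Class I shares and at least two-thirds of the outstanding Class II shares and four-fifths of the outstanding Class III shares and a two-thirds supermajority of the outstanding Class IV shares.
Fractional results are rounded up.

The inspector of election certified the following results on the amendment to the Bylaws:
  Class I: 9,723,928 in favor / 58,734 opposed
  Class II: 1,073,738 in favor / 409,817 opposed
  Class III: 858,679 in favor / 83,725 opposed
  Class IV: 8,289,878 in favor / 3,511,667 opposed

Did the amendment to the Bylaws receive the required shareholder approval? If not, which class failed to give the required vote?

Not approved — the Class IV shares did not give the required vote.

Class I: 4/5 of 12152343 = 9721874.40, rounded up to 9721875; 9,721,875 required, 9,723,928 in favor — approved.
Class II: 2/3 of 1610607 = 1073738; 1,073,738 required, 1,073,738 in favor — approved.
Class III: 4/5 of 1073341 = 858672.80, rounded up to 858673; 858,673 required, 858,679 in favor — approved.
Class IV: 2/3 of 12439427 = 8292951.33, rounded up to 8292952; 8,292,952 required, 8,289,878 in favor — not approved.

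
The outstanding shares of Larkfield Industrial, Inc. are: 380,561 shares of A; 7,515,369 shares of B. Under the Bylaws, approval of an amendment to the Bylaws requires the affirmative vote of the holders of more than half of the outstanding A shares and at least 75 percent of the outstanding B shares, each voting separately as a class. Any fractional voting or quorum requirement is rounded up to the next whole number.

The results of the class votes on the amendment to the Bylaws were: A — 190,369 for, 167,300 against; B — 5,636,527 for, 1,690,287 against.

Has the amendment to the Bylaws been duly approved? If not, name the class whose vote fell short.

Approved — every class gave the required vote.

A: a majority of 380561 is 190281; 190,281 required, 190,369 in favor — approved.
B: 3/4 of 7515369 = 5636526.75, rounded up to 5636527; 5,636,527 required, 5,636,527 in favor — approved.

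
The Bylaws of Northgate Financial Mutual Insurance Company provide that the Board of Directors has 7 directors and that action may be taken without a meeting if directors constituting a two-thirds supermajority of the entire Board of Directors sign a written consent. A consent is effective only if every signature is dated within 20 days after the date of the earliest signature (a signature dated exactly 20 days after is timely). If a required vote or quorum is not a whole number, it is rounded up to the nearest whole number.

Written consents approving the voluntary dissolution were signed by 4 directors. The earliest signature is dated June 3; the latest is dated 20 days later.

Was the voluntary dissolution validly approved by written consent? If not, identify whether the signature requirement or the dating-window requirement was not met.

Signatures required: a two-thirds supermajority of 7 — 2/3 of 7 = 4.67, rounded up to 5, so 5 needed; 4 signed. Insufficient.
Dating window: the latest signature is 20 days after the earliest; the limit is 20 days. Within the window.

Not effective — insufficient signatures.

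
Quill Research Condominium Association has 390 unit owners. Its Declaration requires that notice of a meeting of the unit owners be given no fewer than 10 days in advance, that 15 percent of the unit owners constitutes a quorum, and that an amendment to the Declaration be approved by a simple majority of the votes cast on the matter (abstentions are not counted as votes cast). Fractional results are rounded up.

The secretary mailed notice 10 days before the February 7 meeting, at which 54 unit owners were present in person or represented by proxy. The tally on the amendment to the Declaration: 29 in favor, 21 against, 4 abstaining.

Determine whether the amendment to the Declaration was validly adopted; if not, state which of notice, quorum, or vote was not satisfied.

Notice: 10 days given; 10 required. Satisfied.
Quorum: 15% of 390 = 58.50, rounded up to 59; 54 present. Not satisfied.
Vote: requires a majority of the votes cast (54 − 4 abstaining = 50); a majority of 50 is 26, so 26 needed; 29 in favor. Satisfied.

Invalid — quorum requirement not satisfied.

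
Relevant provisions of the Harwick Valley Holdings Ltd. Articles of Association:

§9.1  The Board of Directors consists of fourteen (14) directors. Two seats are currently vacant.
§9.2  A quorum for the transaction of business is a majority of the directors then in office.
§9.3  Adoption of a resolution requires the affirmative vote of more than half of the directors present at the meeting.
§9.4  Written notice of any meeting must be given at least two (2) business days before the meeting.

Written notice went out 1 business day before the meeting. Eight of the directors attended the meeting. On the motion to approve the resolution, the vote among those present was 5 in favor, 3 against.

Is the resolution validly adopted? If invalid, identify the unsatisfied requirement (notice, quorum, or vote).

Notice: 1 business day given; 2 required (1 < 2). Not satisfied.
Quorum: 8 present; quorum is 7. Satisfied.
Vote: the resolution requires a majority of the directors present (8). A majority of 8 is 5, so 5 affirmative votes are needed; 5 voted in favor. Satisfied.

Invalid — notice requirement not satisfied.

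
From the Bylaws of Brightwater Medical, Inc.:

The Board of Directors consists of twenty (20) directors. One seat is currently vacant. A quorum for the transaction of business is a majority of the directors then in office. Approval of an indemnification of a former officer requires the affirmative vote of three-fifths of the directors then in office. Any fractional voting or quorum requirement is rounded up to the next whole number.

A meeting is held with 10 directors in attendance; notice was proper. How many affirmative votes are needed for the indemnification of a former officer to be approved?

The indemnification of a former officer requires three-fifths of the directors then in office (19).
3/5 of 19 = 11.40, rounded up to 12.
(Only 10 can vote, so the indemnification of a former officer cannot pass at this meeting, but the required vote is still 12.)

12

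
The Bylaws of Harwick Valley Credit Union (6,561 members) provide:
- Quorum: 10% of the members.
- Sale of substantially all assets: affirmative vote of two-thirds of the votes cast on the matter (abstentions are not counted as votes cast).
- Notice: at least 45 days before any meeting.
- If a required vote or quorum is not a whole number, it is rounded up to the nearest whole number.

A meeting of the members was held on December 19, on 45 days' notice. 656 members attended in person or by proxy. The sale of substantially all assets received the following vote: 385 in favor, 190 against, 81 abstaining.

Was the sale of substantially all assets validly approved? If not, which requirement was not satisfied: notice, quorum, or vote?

Invalid — quorum requirement not satisfied.

Notice: 45 days given; 45 required. Satisfied.
Quorum: 10% of 6,561 = 656.10, rounded up to 657; 656 present. Not satisfied.
Vote: requires two-thirds of the votes cast (656 − 81 abstaining = 575); 2/3 of 575 = 383.33, rounded up to 384, so 384 needed; 385 in favor. Satisfied.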